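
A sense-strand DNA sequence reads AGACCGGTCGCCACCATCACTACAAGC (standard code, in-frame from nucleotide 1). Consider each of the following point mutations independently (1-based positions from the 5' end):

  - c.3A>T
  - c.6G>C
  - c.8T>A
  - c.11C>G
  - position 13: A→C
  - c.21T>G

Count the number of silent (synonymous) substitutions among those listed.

2

Codon 1: AGA (Arg) → AGT (Ser) — missense.
Codon 2: CCG (Pro) → CCC (Pro) — synonymous.
Codon 3: GTC (Val) → GAC (Asp) — missense.
Codon 4: GCC (Ala) → GGC (Gly) — missense.
Codon 5: ACC (Thr) → CCC (Pro) — missense.
Codon 7: ACT (Thr) → ACG (Thr) — synonymous.
Synonymous: 2 of 6.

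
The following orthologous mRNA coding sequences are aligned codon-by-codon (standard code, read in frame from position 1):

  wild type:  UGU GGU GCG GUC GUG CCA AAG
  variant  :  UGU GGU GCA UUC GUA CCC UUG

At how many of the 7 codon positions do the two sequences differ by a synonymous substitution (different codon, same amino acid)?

Codon 1: UGU Cys / UGU Cys — identical.
Codon 2: GGU Gly / GGU Gly — identical.
Codon 3: GCG Ala / GCA Ala — synonymous.
Codon 4: GUC Val / UUC Phe — nonsynonymous.
Codon 5: GUG Val / GUA Val — synonymous.
Codon 6: CCA Pro / CCC Pro — synonymous.
Codon 7: AAG Lys / UUG Leu — nonsynonymous.
Synonymous differences: 3.

3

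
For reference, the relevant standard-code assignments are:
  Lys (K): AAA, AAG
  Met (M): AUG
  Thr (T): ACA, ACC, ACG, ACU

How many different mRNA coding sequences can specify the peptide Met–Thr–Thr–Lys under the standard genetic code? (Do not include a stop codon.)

Met: 1 codon.
Thr: 4 codons.
Thr: 4 codons.
Lys: 2 codons.
1 × 4 × 4 × 2 = 32.

32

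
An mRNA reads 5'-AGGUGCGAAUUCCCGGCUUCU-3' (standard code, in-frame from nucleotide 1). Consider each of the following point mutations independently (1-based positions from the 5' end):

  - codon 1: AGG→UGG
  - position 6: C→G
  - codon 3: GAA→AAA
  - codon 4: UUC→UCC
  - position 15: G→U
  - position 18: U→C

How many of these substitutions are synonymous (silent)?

Codon 1: AGG (Arg) → UGG (Trp) — missense.
Codon 2: UGC (Cys) → UGG (Trp) — missense.
Codon 3: GAA (Glu) → AAA (Lys) — missense.
Codon 4: UUC (Phe) → UCC (Ser) — missense.
Codon 5: CCG (Pro) → CCU (Pro) — synonymous.
Codon 6: GCU (Ala) → GCC (Ala) — synonymous.
Synonymous: 2 of 6.

2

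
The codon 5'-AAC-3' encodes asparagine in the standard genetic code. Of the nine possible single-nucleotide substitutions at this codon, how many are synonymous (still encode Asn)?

Position 1: none → 0 synonymous.
Position 2: none → 0 synonymous.
Position 3: AAU → 1 synonymous.
Total: 0 + 0 + 1 = 1.

1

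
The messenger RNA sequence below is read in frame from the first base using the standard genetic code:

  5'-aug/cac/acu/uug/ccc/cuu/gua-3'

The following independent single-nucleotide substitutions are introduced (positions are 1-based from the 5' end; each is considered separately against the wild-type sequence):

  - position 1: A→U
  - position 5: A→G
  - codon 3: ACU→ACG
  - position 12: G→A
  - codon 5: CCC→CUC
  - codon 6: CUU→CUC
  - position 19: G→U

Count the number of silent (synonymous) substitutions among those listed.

3

Codon 1: AUG (Met) → UUG (Leu) — missense.
Codon 2: CAC (His) → CGC (Arg) — missense.
Codon 3: ACU (Thr) → ACG (Thr) — synonymous.
Codon 4: UUG (Leu) → UUA (Leu) — synonymous.
Codon 5: CCC (Pro) → CUC (Leu) — missense.
Codon 6: CUU (Leu) → CUC (Leu) — synonymous.
Codon 7: GUA (Val) → UUA (Leu) — missense.
Synonymous: 3 of 7.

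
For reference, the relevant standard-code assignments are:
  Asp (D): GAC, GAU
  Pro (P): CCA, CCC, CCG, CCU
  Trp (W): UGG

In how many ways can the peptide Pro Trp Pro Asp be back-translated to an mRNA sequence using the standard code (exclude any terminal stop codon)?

32

Pro: 4 codons.
Trp: 1 codon.
Pro: 4 codons.
Asp: 2 codons.
4 × 1 × 4 × 2 = 32.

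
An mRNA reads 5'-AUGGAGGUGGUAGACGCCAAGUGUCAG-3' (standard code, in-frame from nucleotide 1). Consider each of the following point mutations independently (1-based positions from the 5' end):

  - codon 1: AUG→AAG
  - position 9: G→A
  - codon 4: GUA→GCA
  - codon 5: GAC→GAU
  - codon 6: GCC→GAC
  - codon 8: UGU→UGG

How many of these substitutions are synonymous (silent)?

Codon 1: AUG (Met) → AAG (Lys) — missense.
Codon 3: GUG (Val) → GUA (Val) — synonymous.
Codon 4: GUA (Val) → GCA (Ala) — missense.
Codon 5: GAC (Asp) → GAU (Asp) — synonymous.
Codon 6: GCC (Ala) → GAC (Asp) — missense.
Codon 8: UGU (Cys) → UGG (Trp) — missense.
Synonymous: 2 of 6.

2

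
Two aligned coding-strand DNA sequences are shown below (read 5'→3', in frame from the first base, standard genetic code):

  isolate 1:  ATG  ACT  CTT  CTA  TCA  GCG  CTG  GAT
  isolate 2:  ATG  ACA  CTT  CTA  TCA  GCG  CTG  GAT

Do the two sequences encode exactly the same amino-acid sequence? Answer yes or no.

Codon 1: ATG Met / ATG Met — identical.
Codon 2: ACT Thr / ACA Thr — synonymous.
Codon 3: CTT Leu / CTT Leu — identical.
Codon 4: CTA Leu / CTA Leu — identical.
Codon 5: TCA Ser / TCA Ser — identical.
Codon 6: GCG Ala / GCG Ala — identical.
Codon 7: CTG Leu / CTG Leu — identical.
Codon 8: GAT Asp / GAT Asp — identical.
Nonsynonymous differences: 0 → same protein.

yes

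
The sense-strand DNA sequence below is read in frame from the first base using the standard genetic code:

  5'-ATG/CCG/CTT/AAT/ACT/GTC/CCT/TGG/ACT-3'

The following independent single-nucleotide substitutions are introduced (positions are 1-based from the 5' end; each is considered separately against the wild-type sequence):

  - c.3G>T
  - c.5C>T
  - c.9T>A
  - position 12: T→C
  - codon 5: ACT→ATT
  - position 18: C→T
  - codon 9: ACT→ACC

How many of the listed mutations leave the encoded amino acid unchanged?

4

Codon 1: ATG (Met) → ATT (Ile) — missense.
Codon 2: CCG (Pro) → CTG (Leu) — missense.
Codon 3: CTT (Leu) → CTA (Leu) — synonymous.
Codon 4: AAT (Asn) → AAC (Asn) — synonymous.
Codon 5: ACT (Thr) → ATT (Ile) — missense.
Codon 6: GTC (Val) → GTT (Val) — synonymous.
Codon 9: ACT (Thr) → ACC (Thr) — synonymous.
Synonymous: 4 of 7.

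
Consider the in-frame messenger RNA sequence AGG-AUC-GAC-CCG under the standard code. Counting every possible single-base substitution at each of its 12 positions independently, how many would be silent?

Codon 1 (AGG, Arg): 2 synonymous substitutions.
Codon 2 (AUC, Ile): 2 synonymous substitutions.
Codon 3 (GAC, Asp): 1 synonymous substitution.
Codon 4 (CCG, Pro): 3 synonymous substitutions.
Total: 2 + 2 + 1 + 3 = 8.

8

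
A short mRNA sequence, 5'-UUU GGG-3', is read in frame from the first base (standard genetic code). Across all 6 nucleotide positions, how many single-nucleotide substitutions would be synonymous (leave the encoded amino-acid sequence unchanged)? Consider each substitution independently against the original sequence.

Codon 1 (UUU, Phe): 1 synonymous substitution.
Codon 2 (GGG, Gly): 3 synonymous substitutions.
Total: 1 + 3 = 4.

4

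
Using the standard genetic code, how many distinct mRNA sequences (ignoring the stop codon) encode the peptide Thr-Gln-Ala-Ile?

96

Thr: 4 codons.
Gln: 2 codons.
Ala: 4 codons.
Ile: 3 codons.
4 × 2 × 4 × 3 = 96.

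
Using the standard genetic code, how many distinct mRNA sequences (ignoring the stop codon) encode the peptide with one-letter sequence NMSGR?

Asn: 2 codons.
Met: 1 codon.
Ser: 6 codons.
Gly: 4 codons.
Arg: 6 codons.
2 × 1 × 6 × 4 × 6 = 288.

288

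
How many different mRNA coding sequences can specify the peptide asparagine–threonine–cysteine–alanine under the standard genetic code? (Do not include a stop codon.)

64

Asn: 2 codons.
Thr: 4 codons.
Cys: 2 codons.
Ala: 4 codons.
2 × 4 × 2 × 4 = 64.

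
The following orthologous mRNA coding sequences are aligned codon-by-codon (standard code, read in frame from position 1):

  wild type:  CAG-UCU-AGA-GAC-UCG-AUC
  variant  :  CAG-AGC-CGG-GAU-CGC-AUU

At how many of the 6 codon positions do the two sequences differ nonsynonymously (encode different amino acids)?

1

Codon 1: CAG Gln / CAG Gln — identical.
Codon 2: UCU Ser / AGC Ser — synonymous.
Codon 3: AGA Arg / CGG Arg — synonymous.
Codon 4: GAC Asp / GAU Asp — synonymous.
Codon 5: UCG Ser / CGC Arg — nonsynonymous.
Codon 6: AUC Ile / AUU Ile — synonymous.
Nonsynonymous differences: 1.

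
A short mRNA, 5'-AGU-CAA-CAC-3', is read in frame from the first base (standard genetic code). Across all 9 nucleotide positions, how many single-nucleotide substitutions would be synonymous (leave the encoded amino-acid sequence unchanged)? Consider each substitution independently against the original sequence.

3

Codon 1 (AGU, Ser): 1 synonymous substitution.
Codon 2 (CAA, Gln): 1 synonymous substitution.
Codon 3 (CAC, His): 1 synonymous substitution.
Total: 1 + 1 + 1 = 3.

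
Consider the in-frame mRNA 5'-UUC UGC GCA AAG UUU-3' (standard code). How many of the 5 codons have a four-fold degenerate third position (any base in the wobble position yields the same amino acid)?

Codon 1 UUC (Phe): third position 2-fold.
Codon 2 UGC (Cys): third position 2-fold.
Codon 3 GCA (Ala): third position 4-fold.
Codon 4 AAG (Lys): third position 2-fold.
Codon 5 UUU (Phe): third position 2-fold.
Four-fold degenerate third positions: 1.

1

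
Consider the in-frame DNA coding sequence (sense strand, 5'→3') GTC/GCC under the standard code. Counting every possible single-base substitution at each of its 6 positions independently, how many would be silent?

Codon 1 (GTC, Val): 3 synonymous substitutions.
Codon 2 (GCC, Ala): 3 synonymous substitutions.
Total: 3 + 3 = 6.

6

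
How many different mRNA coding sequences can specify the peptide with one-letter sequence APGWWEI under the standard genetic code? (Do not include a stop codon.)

Ala: 4 codons.
Pro: 4 codons.
Gly: 4 codons.
Trp: 1 codon.
Trp: 1 codon.
Glu: 2 codons.
Ile: 3 codons.
4 × 4 × 4 × 1 × 1 × 2 × 3 = 384.

384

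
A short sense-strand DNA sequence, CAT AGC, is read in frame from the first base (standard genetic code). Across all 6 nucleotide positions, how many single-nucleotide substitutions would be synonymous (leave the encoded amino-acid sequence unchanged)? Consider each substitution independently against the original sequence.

Codon 1 (CAT, His): 1 synonymous substitution.
Codon 2 (AGC, Ser): 1 synonymous substitution.
Total: 1 + 1 = 2.

2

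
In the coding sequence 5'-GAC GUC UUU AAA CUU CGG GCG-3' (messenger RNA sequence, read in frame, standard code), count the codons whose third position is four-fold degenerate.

Codon 1 GAC (Asp): third position 2-fold.
Codon 2 GUC (Val): third position 4-fold.
Codon 3 UUU (Phe): third position 2-fold.
Codon 4 AAA (Lys): third position 2-fold.
Codon 5 CUU (Leu): third position 4-fold.
Codon 6 CGG (Arg): third position 4-fold.
Codon 7 GCG (Ala): third position 4-fold.
Four-fold degenerate third positions: 4.

4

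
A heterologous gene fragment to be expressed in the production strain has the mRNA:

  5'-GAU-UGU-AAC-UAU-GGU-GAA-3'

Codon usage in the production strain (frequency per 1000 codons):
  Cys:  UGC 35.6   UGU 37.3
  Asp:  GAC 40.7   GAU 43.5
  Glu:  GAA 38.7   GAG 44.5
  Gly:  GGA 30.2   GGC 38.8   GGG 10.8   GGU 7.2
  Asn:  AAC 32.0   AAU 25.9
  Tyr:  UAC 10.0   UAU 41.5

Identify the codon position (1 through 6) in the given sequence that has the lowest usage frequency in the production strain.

Codon 1 GAU (Asp): 43.5 per 1000.
Codon 2 UGU (Cys): 37.3 per 1000.
Codon 3 AAC (Asn): 32.0 per 1000.
Codon 4 UAU (Tyr): 41.5 per 1000.
Codon 5 GGU (Gly): 7.2 per 1000.
Codon 6 GAA (Glu): 38.7 per 1000.
Lowest frequency is 7.2 at codon 5.

5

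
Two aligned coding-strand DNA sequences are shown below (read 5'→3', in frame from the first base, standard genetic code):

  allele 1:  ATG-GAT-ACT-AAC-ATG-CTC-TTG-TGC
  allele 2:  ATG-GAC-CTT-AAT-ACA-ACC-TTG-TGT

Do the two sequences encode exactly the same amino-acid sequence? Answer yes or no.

no

Codon 1: ATG Met / ATG Met — identical.
Codon 2: GAT Asp / GAC Asp — synonymous.
Codon 3: ACT Thr / CTT Leu — nonsynonymous.
Codon 4: AAC Asn / AAT Asn — synonymous.
Codon 5: ATG Met / ACA Thr — nonsynonymous.
Codon 6: CTC Leu / ACC Thr — nonsynonymous.
Codon 7: TTG Leu / TTG Leu — identical.
Codon 8: TGC Cys / TGT Cys — synonymous.
Nonsynonymous differences: 3 → different protein.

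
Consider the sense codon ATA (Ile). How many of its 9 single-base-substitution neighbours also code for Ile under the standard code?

2

Position 1: none → 0 synonymous.
Position 2: none → 0 synonymous.
Position 3: ATT, ATC → 2 synonymous.
Total: 0 + 0 + 2 = 2.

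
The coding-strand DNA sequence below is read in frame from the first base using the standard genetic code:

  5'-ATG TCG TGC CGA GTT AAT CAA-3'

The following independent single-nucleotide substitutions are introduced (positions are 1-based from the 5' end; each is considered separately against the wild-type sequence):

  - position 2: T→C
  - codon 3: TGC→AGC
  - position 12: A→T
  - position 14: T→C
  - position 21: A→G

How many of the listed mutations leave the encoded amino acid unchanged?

2

Codon 1: ATG (Met) → ACG (Thr) — missense.
Codon 3: TGC (Cys) → AGC (Ser) — missense.
Codon 4: CGA (Arg) → CGT (Arg) — synonymous.
Codon 5: GTT (Val) → GCT (Ala) — missense.
Codon 7: CAA (Gln) → CAG (Gln) — synonymous.
Synonymous: 2 of 5.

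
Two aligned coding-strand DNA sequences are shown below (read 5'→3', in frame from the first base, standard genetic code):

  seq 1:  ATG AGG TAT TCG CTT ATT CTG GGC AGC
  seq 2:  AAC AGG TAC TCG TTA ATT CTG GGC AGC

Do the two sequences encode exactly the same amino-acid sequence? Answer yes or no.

no

Codon 1: ATG Met / AAC Asn — nonsynonymous.
Codon 2: AGG Arg / AGG Arg — identical.
Codon 3: TAT Tyr / TAC Tyr — synonymous.
Codon 4: TCG Ser / TCG Ser — identical.
Codon 5: CTT Leu / TTA Leu — synonymous.
Codon 6: ATT Ile / ATT Ile — identical.
Codon 7: CTG Leu / CTG Leu — identical.
Codon 8: GGC Gly / GGC Gly — identical.
Codon 9: AGC Ser / AGC Ser — identical.
Nonsynonymous differences: 1 → different protein.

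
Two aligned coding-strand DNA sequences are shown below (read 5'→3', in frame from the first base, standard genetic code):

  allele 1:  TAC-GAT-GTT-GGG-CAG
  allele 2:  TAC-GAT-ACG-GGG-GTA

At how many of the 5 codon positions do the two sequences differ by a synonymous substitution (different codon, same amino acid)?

0

Codon 1: TAC Tyr / TAC Tyr — identical.
Codon 2: GAT Asp / GAT Asp — identical.
Codon 3: GTT Val / ACG Thr — nonsynonymous.
Codon 4: GGG Gly / GGG Gly — identical.
Codon 5: CAG Gln / GTA Val — nonsynonymous.
Synonymous differences: 0.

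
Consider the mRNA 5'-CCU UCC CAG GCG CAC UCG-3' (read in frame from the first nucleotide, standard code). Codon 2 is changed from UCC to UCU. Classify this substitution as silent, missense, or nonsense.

silent

Position 6 falls in codon 2: UCC → Ser.
After the substitution the codon is UCU → Ser.
Both encode Ser, so the change is synonymous.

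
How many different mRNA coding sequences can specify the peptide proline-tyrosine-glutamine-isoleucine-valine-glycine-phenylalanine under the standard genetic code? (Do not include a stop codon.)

1536

Pro: 4 codons.
Tyr: 2 codons.
Gln: 2 codons.
Ile: 3 codons.
Val: 4 codons.
Gly: 4 codons.
Phe: 2 codons.
4 × 2 × 2 × 3 × 4 × 4 × 2 = 1536.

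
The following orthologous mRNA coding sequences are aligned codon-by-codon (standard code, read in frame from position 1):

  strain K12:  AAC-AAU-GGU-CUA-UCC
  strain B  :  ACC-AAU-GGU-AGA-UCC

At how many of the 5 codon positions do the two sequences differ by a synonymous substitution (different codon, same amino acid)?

Codon 1: AAC Asn / ACC Thr — nonsynonymous.
Codon 2: AAU Asn / AAU Asn — identical.
Codon 3: GGU Gly / GGU Gly — identical.
Codon 4: CUA Leu / AGA Arg — nonsynonymous.
Codon 5: UCC Ser / UCC Ser — identical.
Synonymous differences: 0.

0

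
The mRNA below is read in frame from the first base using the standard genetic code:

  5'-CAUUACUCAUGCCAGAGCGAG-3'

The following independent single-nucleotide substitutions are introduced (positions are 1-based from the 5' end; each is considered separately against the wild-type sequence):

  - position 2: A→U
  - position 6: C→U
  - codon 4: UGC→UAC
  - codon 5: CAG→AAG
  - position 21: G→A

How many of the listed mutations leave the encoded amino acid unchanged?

Codon 1: CAU (His) → CUU (Leu) — missense.
Codon 2: UAC (Tyr) → UAU (Tyr) — synonymous.
Codon 4: UGC (Cys) → UAC (Tyr) — missense.
Codon 5: CAG (Gln) → AAG (Lys) — missense.
Codon 7: GAG (Glu) → GAA (Glu) — synonymous.
Synonymous: 2 of 5.

2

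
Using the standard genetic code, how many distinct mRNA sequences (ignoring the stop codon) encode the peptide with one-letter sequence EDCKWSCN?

Glu: 2 codons.
Asp: 2 codons.
Cys: 2 codons.
Lys: 2 codons.
Trp: 1 codon.
Ser: 6 codons.
Cys: 2 codons.
Asn: 2 codons.
2 × 2 × 2 × 2 × 1 × 6 × 2 × 2 = 384.

384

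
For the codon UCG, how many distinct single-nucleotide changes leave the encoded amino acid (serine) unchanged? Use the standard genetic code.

3

Position 1: none → 0 synonymous.
Position 2: none → 0 synonymous.
Position 3: UCU, UCC, UCA → 3 synonymous.
Total: 0 + 0 + 3 = 3.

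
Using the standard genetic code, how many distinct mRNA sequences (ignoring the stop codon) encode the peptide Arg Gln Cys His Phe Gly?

384

Arg: 6 codons.
Gln: 2 codons.
Cys: 2 codons.
His: 2 codons.
Phe: 2 codons.
Gly: 4 codons.
6 × 2 × 2 × 2 × 2 × 4 = 384.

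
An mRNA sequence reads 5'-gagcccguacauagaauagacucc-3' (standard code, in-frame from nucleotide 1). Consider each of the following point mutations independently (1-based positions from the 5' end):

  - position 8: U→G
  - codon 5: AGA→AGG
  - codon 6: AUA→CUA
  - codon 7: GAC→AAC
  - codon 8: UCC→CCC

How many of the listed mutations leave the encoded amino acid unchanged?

Codon 3: GUA (Val) → GGA (Gly) — missense.
Codon 5: AGA (Arg) → AGG (Arg) — synonymous.
Codon 6: AUA (Ile) → CUA (Leu) — missense.
Codon 7: GAC (Asp) → AAC (Asn) — missense.
Codon 8: UCC (Ser) → CCC (Pro) — missense.
Synonymous: 1 of 5.

1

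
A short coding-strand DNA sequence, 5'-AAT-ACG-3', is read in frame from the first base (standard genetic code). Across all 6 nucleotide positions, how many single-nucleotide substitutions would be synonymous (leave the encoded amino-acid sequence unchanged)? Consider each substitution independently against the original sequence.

Codon 1 (AAT, Asn): 1 synonymous substitution.
Codon 2 (ACG, Thr): 3 synonymous substitutions.
Total: 1 + 3 = 4.

4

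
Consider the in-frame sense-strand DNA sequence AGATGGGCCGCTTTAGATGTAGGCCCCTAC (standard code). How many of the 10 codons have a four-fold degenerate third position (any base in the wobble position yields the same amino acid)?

Codon 1 AGA (Arg): third position 2-fold.
Codon 2 TGG (Trp): third position 1-fold.
Codon 3 GCC (Ala): third position 4-fold.
Codon 4 GCT (Ala): third position 4-fold.
Codon 5 TTA (Leu): third position 2-fold.
Codon 6 GAT (Asp): third position 2-fold.
Codon 7 GTA (Val): third position 4-fold.
Codon 8 GGC (Gly): third position 4-fold.
Codon 9 CCC (Pro): third position 4-fold.
Codon 10 TAC (Tyr): third position 2-fold.
Four-fold degenerate third positions: 5.

5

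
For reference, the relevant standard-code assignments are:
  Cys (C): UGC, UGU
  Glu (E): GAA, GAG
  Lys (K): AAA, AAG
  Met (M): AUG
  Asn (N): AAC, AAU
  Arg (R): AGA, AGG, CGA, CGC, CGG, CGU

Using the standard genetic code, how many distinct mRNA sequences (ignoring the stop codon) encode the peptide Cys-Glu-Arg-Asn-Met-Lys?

96

Cys: 2 codons.
Glu: 2 codons.
Arg: 6 codons.
Asn: 2 codons.
Met: 1 codon.
Lys: 2 codons.
2 × 2 × 6 × 2 × 1 × 2 = 96.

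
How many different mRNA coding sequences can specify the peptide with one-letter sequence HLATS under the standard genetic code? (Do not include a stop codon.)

His: 2 codons.
Leu: 6 codons.
Ala: 4 codons.
Thr: 4 codons.
Ser: 6 codons.
2 × 6 × 4 × 4 × 6 = 1152.

1152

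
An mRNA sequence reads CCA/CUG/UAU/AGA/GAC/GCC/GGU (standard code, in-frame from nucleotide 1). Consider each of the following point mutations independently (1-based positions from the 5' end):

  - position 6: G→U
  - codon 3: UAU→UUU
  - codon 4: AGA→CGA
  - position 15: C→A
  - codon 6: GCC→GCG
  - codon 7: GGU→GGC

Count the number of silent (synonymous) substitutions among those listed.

4

Codon 2: CUG (Leu) → CUU (Leu) — synonymous.
Codon 3: UAU (Tyr) → UUU (Phe) — missense.
Codon 4: AGA (Arg) → CGA (Arg) — synonymous.
Codon 5: GAC (Asp) → GAA (Glu) — missense.
Codon 6: GCC (Ala) → GCG (Ala) — synonymous.
Codon 7: GGU (Gly) → GGC (Gly) — synonymous.
Synonymous: 4 of 6.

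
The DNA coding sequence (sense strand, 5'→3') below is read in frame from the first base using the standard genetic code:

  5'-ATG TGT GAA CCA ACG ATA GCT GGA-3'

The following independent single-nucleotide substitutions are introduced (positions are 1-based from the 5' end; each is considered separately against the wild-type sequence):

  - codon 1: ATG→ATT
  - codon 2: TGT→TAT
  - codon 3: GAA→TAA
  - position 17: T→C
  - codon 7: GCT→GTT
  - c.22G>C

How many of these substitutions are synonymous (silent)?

Codon 1: ATG (Met) → ATT (Ile) — missense.
Codon 2: TGT (Cys) → TAT (Tyr) — missense.
Codon 3: GAA (Glu) → TAA (Stop) — nonsense.
Codon 6: ATA (Ile) → ACA (Thr) — missense.
Codon 7: GCT (Ala) → GTT (Val) — missense.
Codon 8: GGA (Gly) → CGA (Arg) — missense.
Synonymous: 0 of 6.

0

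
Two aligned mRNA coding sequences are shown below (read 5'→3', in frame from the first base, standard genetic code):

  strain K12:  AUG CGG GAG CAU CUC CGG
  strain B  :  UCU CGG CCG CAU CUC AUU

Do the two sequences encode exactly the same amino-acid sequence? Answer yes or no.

no

Codon 1: AUG Met / UCU Ser — nonsynonymous.
Codon 2: CGG Arg / CGG Arg — identical.
Codon 3: GAG Glu / CCG Pro — nonsynonymous.
Codon 4: CAU His / CAU His — identical.
Codon 5: CUC Leu / CUC Leu — identical.
Codon 6: CGG Arg / AUU Ile — nonsynonymous.
Nonsynonymous differences: 3 → different protein.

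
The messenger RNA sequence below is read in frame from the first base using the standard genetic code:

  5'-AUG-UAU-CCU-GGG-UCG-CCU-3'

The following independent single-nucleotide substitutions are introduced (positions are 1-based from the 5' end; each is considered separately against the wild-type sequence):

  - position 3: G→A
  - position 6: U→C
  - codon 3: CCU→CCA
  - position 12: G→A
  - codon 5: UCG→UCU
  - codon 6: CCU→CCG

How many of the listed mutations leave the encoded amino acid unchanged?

Codon 1: AUG (Met) → AUA (Ile) — missense.
Codon 2: UAU (Tyr) → UAC (Tyr) — synonymous.
Codon 3: CCU (Pro) → CCA (Pro) — synonymous.
Codon 4: GGG (Gly) → GGA (Gly) — synonymous.
Codon 5: UCG (Ser) → UCU (Ser) — synonymous.
Codon 6: CCU (Pro) → CCG (Pro) — synonymous.
Synonymous: 5 of 6.

5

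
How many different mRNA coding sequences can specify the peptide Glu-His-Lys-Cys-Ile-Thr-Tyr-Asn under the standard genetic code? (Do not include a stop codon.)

768

Glu: 2 codons.
His: 2 codons.
Lys: 2 codons.
Cys: 2 codons.
Ile: 3 codons.
Thr: 4 codons.
Tyr: 2 codons.
Asn: 2 codons.
2 × 2 × 2 × 2 × 3 × 4 × 2 × 2 = 768.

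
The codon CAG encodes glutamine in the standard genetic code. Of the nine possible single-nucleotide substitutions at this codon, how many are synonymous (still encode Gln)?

Position 1: none → 0 synonymous.
Position 2: none → 0 synonymous.
Position 3: CAA → 1 synonymous.
Total: 0 + 0 + 1 = 1.

1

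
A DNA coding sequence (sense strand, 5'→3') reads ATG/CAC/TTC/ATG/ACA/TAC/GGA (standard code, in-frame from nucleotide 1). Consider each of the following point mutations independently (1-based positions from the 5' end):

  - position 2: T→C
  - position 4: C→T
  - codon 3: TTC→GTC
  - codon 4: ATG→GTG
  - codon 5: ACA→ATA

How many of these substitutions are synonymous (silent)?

0

Codon 1: ATG (Met) → ACG (Thr) — missense.
Codon 2: CAC (His) → TAC (Tyr) — missense.
Codon 3: TTC (Phe) → GTC (Val) — missense.
Codon 4: ATG (Met) → GTG (Val) — missense.
Codon 5: ACA (Thr) → ATA (Ile) — missense.
Synonymous: 0 of 5.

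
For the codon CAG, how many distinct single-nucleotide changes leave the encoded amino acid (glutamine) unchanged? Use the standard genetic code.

1

Position 1: none → 0 synonymous.
Position 2: none → 0 synonymous.
Position 3: CAA → 1 synonymous.
Total: 0 + 0 + 1 = 1.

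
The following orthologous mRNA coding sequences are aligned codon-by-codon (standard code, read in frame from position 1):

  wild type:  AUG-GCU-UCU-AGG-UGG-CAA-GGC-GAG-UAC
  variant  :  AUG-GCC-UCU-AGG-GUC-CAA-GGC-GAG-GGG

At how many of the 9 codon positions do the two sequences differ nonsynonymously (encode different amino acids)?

2

Codon 1: AUG Met / AUG Met — identical.
Codon 2: GCU Ala / GCC Ala — synonymous.
Codon 3: UCU Ser / UCU Ser — identical.
Codon 4: AGG Arg / AGG Arg — identical.
Codon 5: UGG Trp / GUC Val — nonsynonymous.
Codon 6: CAA Gln / CAA Gln — identical.
Codon 7: GGC Gly / GGC Gly — identical.
Codon 8: GAG Glu / GAG Glu — identical.
Codon 9: UAC Tyr / GGG Gly — nonsynonymous.
Nonsynonymous differences: 2.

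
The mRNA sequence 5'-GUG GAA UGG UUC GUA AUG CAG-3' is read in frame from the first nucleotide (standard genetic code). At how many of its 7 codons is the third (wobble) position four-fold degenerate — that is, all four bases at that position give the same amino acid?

2

Codon 1 GUG (Val): third position 4-fold.
Codon 2 GAA (Glu): third position 2-fold.
Codon 3 UGG (Trp): third position 1-fold.
Codon 4 UUC (Phe): third position 2-fold.
Codon 5 GUA (Val): third position 4-fold.
Codon 6 AUG (Met): third position 1-fold.
Codon 7 CAG (Gln): third position 2-fold.
Four-fold degenerate third positions: 2.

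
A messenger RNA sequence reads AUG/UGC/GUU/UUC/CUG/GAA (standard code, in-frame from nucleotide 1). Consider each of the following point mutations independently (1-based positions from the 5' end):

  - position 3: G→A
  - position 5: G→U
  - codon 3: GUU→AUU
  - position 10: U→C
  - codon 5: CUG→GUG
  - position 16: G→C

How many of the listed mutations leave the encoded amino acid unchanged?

0

Codon 1: AUG (Met) → AUA (Ile) — missense.
Codon 2: UGC (Cys) → UUC (Phe) — missense.
Codon 3: GUU (Val) → AUU (Ile) — missense.
Codon 4: UUC (Phe) → CUC (Leu) — missense.
Codon 5: CUG (Leu) → GUG (Val) — missense.
Codon 6: GAA (Glu) → CAA (Gln) — missense.
Synonymous: 0 of 6.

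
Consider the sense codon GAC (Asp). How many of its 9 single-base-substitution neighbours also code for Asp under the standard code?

1

Position 1: none → 0 synonymous.
Position 2: none → 0 synonymous.
Position 3: GAT → 1 synonymous.
Total: 0 + 0 + 1 = 1.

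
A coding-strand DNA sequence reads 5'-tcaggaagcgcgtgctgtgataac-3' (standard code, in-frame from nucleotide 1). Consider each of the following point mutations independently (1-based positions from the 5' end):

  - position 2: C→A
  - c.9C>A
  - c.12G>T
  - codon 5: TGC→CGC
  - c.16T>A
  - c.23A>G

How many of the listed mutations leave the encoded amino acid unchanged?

1

Codon 1: TCA (Ser) → TAA (Stop) — nonsense.
Codon 3: AGC (Ser) → AGA (Arg) — missense.
Codon 4: GCG (Ala) → GCT (Ala) — synonymous.
Codon 5: TGC (Cys) → CGC (Arg) — missense.
Codon 6: TGT (Cys) → AGT (Ser) — missense.
Codon 8: AAC (Asn) → AGC (Ser) — missense.
Synonymous: 1 of 6.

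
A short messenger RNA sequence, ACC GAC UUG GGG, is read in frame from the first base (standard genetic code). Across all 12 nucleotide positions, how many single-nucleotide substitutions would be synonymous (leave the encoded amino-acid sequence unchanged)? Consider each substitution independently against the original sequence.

Codon 1 (ACC, Thr): 3 synonymous substitutions.
Codon 2 (GAC, Asp): 1 synonymous substitution.
Codon 3 (UUG, Leu): 2 synonymous substitutions.
Codon 4 (GGG, Gly): 3 synonymous substitutions.
Total: 3 + 1 + 2 + 3 = 9.

9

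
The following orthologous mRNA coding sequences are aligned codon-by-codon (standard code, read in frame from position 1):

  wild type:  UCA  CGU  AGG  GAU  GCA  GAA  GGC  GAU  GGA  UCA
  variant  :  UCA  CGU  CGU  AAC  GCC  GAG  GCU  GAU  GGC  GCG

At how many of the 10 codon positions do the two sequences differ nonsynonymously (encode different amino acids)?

Codon 1: UCA Ser / UCA Ser — identical.
Codon 2: CGU Arg / CGU Arg — identical.
Codon 3: AGG Arg / CGU Arg — synonymous.
Codon 4: GAU Asp / AAC Asn — nonsynonymous.
Codon 5: GCA Ala / GCC Ala — synonymous.
Codon 6: GAA Glu / GAG Glu — synonymous.
Codon 7: GGC Gly / GCU Ala — nonsynonymous.
Codon 8: GAU Asp / GAU Asp — identical.
Codon 9: GGA Gly / GGC Gly — synonymous.
Codon 10: UCA Ser / GCG Ala — nonsynonymous.
Nonsynonymous differences: 3.

3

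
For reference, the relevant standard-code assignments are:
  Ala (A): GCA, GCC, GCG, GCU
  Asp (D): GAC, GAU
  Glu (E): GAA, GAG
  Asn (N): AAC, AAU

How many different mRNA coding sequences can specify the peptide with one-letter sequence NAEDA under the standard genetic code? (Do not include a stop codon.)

128

Asn: 2 codons.
Ala: 4 codons.
Glu: 2 codons.
Asp: 2 codons.
Ala: 4 codons.
2 × 4 × 2 × 2 × 4 = 128.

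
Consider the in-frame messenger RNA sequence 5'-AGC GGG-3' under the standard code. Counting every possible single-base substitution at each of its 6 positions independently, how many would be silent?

4

Codon 1 (AGC, Ser): 1 synonymous substitution.
Codon 2 (GGG, Gly): 3 synonymous substitutions.
Total: 1 + 3 = 4.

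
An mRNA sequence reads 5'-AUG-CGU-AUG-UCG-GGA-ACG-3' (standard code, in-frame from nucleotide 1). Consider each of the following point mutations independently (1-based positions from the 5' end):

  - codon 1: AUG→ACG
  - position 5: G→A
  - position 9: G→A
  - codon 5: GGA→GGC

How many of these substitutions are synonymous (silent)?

1

Codon 1: AUG (Met) → ACG (Thr) — missense.
Codon 2: CGU (Arg) → CAU (His) — missense.
Codon 3: AUG (Met) → AUA (Ile) — missense.
Codon 5: GGA (Gly) → GGC (Gly) — synonymous.
Synonymous: 1 of 4.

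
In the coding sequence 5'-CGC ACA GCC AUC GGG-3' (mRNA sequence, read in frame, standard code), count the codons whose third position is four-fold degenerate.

Codon 1 CGC (Arg): third position 4-fold.
Codon 2 ACA (Thr): third position 4-fold.
Codon 3 GCC (Ala): third position 4-fold.
Codon 4 AUC (Ile): third position 3-fold.
Codon 5 GGG (Gly): third position 4-fold.
Four-fold degenerate third positions: 4.

4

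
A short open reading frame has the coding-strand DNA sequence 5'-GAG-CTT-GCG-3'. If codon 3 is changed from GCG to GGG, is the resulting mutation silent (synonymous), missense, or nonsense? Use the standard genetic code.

Position 8 falls in codon 3: GCG → Ala.
After the substitution the codon is GGG → Gly.
Ala ≠ Gly, so this is a missense mutation.

missense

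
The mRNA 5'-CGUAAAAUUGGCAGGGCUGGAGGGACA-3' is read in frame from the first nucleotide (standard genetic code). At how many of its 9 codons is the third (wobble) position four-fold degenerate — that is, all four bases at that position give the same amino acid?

6

Codon 1 CGU (Arg): third position 4-fold.
Codon 2 AAA (Lys): third position 2-fold.
Codon 3 AUU (Ile): third position 3-fold.
Codon 4 GGC (Gly): third position 4-fold.
Codon 5 AGG (Arg): third position 2-fold.
Codon 6 GCU (Ala): third position 4-fold.
Codon 7 GGA (Gly): third position 4-fold.
Codon 8 GGG (Gly): third position 4-fold.
Codon 9 ACA (Thr): third position 4-fold.
Four-fold degenerate third positions: 6.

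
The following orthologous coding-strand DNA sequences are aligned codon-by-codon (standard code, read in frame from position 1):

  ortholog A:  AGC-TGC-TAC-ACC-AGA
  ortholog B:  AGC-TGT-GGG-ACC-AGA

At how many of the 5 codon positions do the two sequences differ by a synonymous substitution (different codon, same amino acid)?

1

Codon 1: AGC Ser / AGC Ser — identical.
Codon 2: TGC Cys / TGT Cys — synonymous.
Codon 3: TAC Tyr / GGG Gly — nonsynonymous.
Codon 4: ACC Thr / ACC Thr — identical.
Codon 5: AGA Arg / AGA Arg — identical.
Synonymous differences: 1.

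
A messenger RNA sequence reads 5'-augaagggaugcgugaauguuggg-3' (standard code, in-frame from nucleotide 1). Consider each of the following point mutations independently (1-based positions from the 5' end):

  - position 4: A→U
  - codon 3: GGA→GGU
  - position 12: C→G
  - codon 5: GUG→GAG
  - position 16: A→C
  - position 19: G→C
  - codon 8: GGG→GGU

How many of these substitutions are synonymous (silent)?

Codon 2: AAG (Lys) → UAG (Stop) — nonsense.
Codon 3: GGA (Gly) → GGU (Gly) — synonymous.
Codon 4: UGC (Cys) → UGG (Trp) — missense.
Codon 5: GUG (Val) → GAG (Glu) — missense.
Codon 6: AAU (Asn) → CAU (His) — missense.
Codon 7: GUU (Val) → CUU (Leu) — missense.
Codon 8: GGG (Gly) → GGU (Gly) — synonymous.
Synonymous: 2 of 7.

2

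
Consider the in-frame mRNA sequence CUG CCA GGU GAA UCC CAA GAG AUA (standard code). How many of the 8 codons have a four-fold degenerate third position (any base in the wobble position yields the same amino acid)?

4

Codon 1 CUG (Leu): third position 4-fold.
Codon 2 CCA (Pro): third position 4-fold.
Codon 3 GGU (Gly): third position 4-fold.
Codon 4 GAA (Glu): third position 2-fold.
Codon 5 UCC (Ser): third position 4-fold.
Codon 6 CAA (Gln): third position 2-fold.
Codon 7 GAG (Glu): third position 2-fold.
Codon 8 AUA (Ile): third position 3-fold.
Four-fold degenerate third positions: 4.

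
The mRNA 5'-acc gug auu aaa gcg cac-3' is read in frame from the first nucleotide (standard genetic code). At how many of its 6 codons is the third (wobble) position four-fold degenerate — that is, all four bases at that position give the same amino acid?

Codon 1 ACC (Thr): third position 4-fold.
Codon 2 GUG (Val): third position 4-fold.
Codon 3 AUU (Ile): third position 3-fold.
Codon 4 AAA (Lys): third position 2-fold.
Codon 5 GCG (Ala): third position 4-fold.
Codon 6 CAC (His): third position 2-fold.
Four-fold degenerate third positions: 3.

3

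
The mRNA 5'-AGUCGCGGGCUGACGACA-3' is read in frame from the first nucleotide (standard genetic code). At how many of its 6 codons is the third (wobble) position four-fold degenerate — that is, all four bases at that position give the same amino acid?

5

Codon 1 AGU (Ser): third position 2-fold.
Codon 2 CGC (Arg): third position 4-fold.
Codon 3 GGG (Gly): third position 4-fold.
Codon 4 CUG (Leu): third position 4-fold.
Codon 5 ACG (Thr): third position 4-fold.
Codon 6 ACA (Thr): third position 4-fold.
Four-fold degenerate third positions: 5.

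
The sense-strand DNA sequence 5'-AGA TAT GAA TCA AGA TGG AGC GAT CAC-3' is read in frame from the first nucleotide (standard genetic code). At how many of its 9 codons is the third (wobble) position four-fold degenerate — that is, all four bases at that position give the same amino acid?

Codon 1 AGA (Arg): third position 2-fold.
Codon 2 TAT (Tyr): third position 2-fold.
Codon 3 GAA (Glu): third position 2-fold.
Codon 4 TCA (Ser): third position 4-fold.
Codon 5 AGA (Arg): third position 2-fold.
Codon 6 TGG (Trp): third position 1-fold.
Codon 7 AGC (Ser): third position 2-fold.
Codon 8 GAT (Asp): third position 2-fold.
Codon 9 CAC (His): third position 2-fold.
Four-fold degenerate third positions: 1.

1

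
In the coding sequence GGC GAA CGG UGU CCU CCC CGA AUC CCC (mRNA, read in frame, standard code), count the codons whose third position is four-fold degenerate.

6

Codon 1 GGC (Gly): third position 4-fold.
Codon 2 GAA (Glu): third position 2-fold.
Codon 3 CGG (Arg): third position 4-fold.
Codon 4 UGU (Cys): third position 2-fold.
Codon 5 CCU (Pro): third position 4-fold.
Codon 6 CCC (Pro): third position 4-fold.
Codon 7 CGA (Arg): third position 4-fold.
Codon 8 AUC (Ile): third position 3-fold.
Codon 9 CCC (Pro): third position 4-fold.
Four-fold degenerate third positions: 6.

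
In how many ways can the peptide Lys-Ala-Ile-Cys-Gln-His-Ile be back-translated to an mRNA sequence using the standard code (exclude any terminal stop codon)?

576

Lys: 2 codons.
Ala: 4 codons.
Ile: 3 codons.
Cys: 2 codons.
Gln: 2 codons.
His: 2 codons.
Ile: 3 codons.
2 × 4 × 3 × 2 × 2 × 2 × 3 = 576.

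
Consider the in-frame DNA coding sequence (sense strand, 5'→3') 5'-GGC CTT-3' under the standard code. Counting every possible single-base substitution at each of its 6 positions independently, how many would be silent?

Codon 1 (GGC, Gly): 3 synonymous substitutions.
Codon 2 (CTT, Leu): 3 synonymous substitutions.
Total: 3 + 3 = 6.

6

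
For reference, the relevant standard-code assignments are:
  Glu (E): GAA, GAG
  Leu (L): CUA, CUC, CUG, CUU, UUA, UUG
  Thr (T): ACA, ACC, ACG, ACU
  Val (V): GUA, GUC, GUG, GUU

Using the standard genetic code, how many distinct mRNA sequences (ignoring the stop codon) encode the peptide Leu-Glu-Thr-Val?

Leu: 6 codons.
Glu: 2 codons.
Thr: 4 codons.
Val: 4 codons.
6 × 2 × 4 × 4 = 192.

192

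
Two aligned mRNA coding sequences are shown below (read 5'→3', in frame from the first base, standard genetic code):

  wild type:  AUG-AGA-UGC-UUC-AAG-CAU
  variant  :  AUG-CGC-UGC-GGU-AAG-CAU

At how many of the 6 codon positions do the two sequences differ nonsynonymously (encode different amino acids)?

1

Codon 1: AUG Met / AUG Met — identical.
Codon 2: AGA Arg / CGC Arg — synonymous.
Codon 3: UGC Cys / UGC Cys — identical.
Codon 4: UUC Phe / GGU Gly — nonsynonymous.
Codon 5: AAG Lys / AAG Lys — identical.
Codon 6: CAU His / CAU His — identical.
Nonsynonymous differences: 1.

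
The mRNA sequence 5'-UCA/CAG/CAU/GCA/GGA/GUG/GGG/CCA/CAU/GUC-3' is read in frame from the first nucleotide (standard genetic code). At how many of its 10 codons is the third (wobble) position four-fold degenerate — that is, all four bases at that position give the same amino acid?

Codon 1 UCA (Ser): third position 4-fold.
Codon 2 CAG (Gln): third position 2-fold.
Codon 3 CAU (His): third position 2-fold.
Codon 4 GCA (Ala): third position 4-fold.
Codon 5 GGA (Gly): third position 4-fold.
Codon 6 GUG (Val): third position 4-fold.
Codon 7 GGG (Gly): third position 4-fold.
Codon 8 CCA (Pro): third position 4-fold.
Codon 9 CAU (His): third position 2-fold.
Codon 10 GUC (Val): third position 4-fold.
Four-fold degenerate third positions: 7.

7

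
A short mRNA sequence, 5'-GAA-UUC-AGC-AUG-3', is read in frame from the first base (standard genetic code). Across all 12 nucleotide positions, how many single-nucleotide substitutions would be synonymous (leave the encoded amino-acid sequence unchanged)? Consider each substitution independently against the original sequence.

Codon 1 (GAA, Glu): 1 synonymous substitution.
Codon 2 (UUC, Phe): 1 synonymous substitution.
Codon 3 (AGC, Ser): 1 synonymous substitution.
Codon 4 (AUG, Met): 0 synonymous substitutions.
Total: 1 + 1 + 1 + 0 = 3.

3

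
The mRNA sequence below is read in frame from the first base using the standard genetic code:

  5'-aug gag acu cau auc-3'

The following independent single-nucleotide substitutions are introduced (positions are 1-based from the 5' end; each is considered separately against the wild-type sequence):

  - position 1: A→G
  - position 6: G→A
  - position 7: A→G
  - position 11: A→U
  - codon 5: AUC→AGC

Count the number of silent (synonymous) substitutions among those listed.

1

Codon 1: AUG (Met) → GUG (Val) — missense.
Codon 2: GAG (Glu) → GAA (Glu) — synonymous.
Codon 3: ACU (Thr) → GCU (Ala) — missense.
Codon 4: CAU (His) → CUU (Leu) — missense.
Codon 5: AUC (Ile) → AGC (Ser) — missense.
Synonymous: 1 of 5.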